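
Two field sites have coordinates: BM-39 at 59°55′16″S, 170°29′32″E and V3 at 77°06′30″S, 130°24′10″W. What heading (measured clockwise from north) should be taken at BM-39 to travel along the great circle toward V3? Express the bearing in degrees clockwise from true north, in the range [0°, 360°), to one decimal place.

153.8°

BM-39: φ = -59.92111°, λ = +170.49222°
V3: φ = -77.10833°, λ = -130.40278°
Δλ = 59.1050°
y = sin Δλ · cos φ₂ = 0.191451
x = cos φ₁ sin φ₂ − sin φ₁ cos φ₂ cos Δλ = -0.389427
θ = atan2(y, x) = 153.8202° → 153.8202° (mod 360°)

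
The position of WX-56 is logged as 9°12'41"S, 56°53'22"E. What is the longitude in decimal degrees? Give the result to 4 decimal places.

56° + 53′/60 + 22″/3600 = 56 + 0.88333 + 0.00611 = 56.8894°

56.8894°E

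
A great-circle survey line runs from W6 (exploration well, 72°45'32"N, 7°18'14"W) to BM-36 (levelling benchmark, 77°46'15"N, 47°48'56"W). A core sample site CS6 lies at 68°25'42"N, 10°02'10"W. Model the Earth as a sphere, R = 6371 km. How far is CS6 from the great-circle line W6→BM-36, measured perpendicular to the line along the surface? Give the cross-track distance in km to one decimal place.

W6: φ = +72.75889°, λ = -7.30389°
BM-36: φ = +77.77083°, λ = -47.81556°
CS6: φ = +68.42833°, λ = -10.03611°
δ₁₃ = central angle W6→CS6 = 0.077206 rad  (haversine)
θ₁₃ = bearing W6→CS6 = 193.134°,  θ₁₂ = bearing W6→BM-36 = 314.636°
dₓₜ = R·arcsin(sin δ₁₃ · sin(θ₁₃ − θ₁₂)) = 6371·arcsin(0.07713·sin(-121.502°)) = -419.273 km
|dₓₜ| = 419.273 km

419.3 km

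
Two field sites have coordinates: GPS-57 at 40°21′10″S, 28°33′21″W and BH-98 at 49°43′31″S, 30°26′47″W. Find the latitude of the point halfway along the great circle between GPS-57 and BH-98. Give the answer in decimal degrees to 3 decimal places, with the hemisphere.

GPS-57: φ = -40.35278°, λ = -28.55583°
BH-98: φ = -49.72528°, λ = -30.44639°
Bx = cos φ₂ cos Δλ = 0.646101,  By = cos φ₂ sin Δλ = -0.021327
φₘ = atan2(sin φ₁ + sin φ₂, √((cos φ₁ + Bx)² + By²)) = -45.04290°
λₘ = λ₁ + atan2(By, cos φ₁ + Bx) = -29.42351°

45.043°S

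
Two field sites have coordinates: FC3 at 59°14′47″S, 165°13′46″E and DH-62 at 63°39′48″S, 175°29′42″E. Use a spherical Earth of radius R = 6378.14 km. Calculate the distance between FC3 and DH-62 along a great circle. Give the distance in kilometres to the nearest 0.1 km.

FC3: φ = -59.24639°, λ = +165.22944°
DH-62: φ = -63.66333°, λ = +175.49500°
Δφ = -4.4169°,  Δλ = 10.2656°
a = sin²(Δφ/2) + cos φ₁ cos φ₂ sin²(Δλ/2) = 0.003301
c = 2·arcsin(√a) = 0.114967 rad = 6.5871°
d = R·c = 6378.14 × 0.114967 = 733.3 km

733.3 km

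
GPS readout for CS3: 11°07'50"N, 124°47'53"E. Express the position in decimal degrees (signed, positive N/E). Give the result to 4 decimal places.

lat: 11.1306° N → +11.1306°
lon: 124.7981° E → +124.7981°

+11.1306°, +124.7981°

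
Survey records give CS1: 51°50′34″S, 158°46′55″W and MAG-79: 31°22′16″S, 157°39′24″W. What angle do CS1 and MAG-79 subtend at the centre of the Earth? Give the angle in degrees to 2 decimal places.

CS1: φ = -51.84278°, λ = -158.78194°
MAG-79: φ = -31.37111°, λ = -157.65667°
Δφ = 20.4717°,  Δλ = 1.1253°
a = sin²(Δφ/2) + cos φ₁ cos φ₂ sin²(Δλ/2) = 0.031628
c = 2·arcsin(√a) = 0.357589 rad = 20.4883°

20.49°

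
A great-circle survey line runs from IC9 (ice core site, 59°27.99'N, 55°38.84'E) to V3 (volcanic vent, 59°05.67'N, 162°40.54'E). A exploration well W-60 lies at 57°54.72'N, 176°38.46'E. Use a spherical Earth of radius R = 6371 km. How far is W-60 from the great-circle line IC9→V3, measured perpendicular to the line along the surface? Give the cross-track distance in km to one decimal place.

IC9: φ = +59.46650°, λ = +55.64733°
V3: φ = +59.09450°, λ = +162.67567°
W-60: φ = +57.91200°, λ = +176.64100°
δ₁₃ = central angle IC9→W-60 = 0.938777 rad  (haversine)
θ₁₃ = bearing IC9→W-60 = 34.360°,  θ₁₂ = bearing IC9→V3 = 40.974°
dₓₜ = R·arcsin(sin δ₁₃ · sin(θ₁₃ − θ₁₂)) = 6371·arcsin(0.80684·sin(-6.614°)) = -592.925 km
|dₓₜ| = 592.925 km

592.9 km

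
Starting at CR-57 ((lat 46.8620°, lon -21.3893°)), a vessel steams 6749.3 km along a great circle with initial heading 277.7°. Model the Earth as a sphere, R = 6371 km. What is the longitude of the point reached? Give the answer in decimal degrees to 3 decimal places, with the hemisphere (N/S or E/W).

95.293°W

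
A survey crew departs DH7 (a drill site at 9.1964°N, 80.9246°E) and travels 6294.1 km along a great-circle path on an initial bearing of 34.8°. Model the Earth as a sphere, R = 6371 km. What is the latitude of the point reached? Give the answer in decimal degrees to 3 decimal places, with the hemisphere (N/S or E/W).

49.882°N

δ = d/R = 6294.1/6371 = 0.987930 rad
φ₂ = arcsin(sin φ₁ cos δ + cos φ₁ sin δ cos θ)
   = arcsin(0.15982·0.55042 + 0.98715·0.83489·0.82115) = 49.88238°
λ₂ = λ₁ + atan2(sin θ sin δ cos φ₁, cos δ − sin φ₁ sin φ₂) = 128.61063°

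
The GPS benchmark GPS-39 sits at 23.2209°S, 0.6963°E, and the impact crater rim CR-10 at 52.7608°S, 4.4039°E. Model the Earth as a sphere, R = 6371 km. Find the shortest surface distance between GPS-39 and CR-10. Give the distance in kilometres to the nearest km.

3300 km

Δφ = -29.5399°,  Δλ = 3.7076°
a = sin²(Δφ/2) + cos φ₁ cos φ₂ sin²(Δλ/2) = 0.065576
c = 2·arcsin(√a) = 0.517924 rad = 29.6749°
d = R·c = 6371 × 0.517924 = 3299.7 km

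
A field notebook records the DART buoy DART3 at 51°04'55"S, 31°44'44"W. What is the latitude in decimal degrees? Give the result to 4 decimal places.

51.0819°S

51° + 4′/60 + 55″/3600 = 51 + 0.06667 + 0.01528 = 51.0819°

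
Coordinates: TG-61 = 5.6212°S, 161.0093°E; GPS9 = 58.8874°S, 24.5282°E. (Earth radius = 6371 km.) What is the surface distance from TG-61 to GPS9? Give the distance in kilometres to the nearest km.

Δφ = -53.2662°,  Δλ = -136.4811°
a = sin²(Δφ/2) + cos φ₁ cos φ₂ sin²(Δλ/2) = 0.644518
c = 2·arcsin(√a) = 1.864016 rad = 106.8003°
d = R·c = 6371 × 1.864016 = 11875.6 km

11876 km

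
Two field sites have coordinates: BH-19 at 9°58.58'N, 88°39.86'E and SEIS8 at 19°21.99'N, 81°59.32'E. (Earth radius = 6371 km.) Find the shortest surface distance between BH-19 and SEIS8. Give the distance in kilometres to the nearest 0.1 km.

BH-19: φ = +9.97633°, λ = +88.66433°
SEIS8: φ = +19.36650°, λ = +81.98867°
Δφ = 9.3902°,  Δλ = -6.6757°
a = sin²(Δφ/2) + cos φ₁ cos φ₂ sin²(Δλ/2) = 0.009850
c = 2·arcsin(√a) = 0.198818 rad = 11.3915°
d = R·c = 6371 × 0.198818 = 1266.7 km

1266.7 km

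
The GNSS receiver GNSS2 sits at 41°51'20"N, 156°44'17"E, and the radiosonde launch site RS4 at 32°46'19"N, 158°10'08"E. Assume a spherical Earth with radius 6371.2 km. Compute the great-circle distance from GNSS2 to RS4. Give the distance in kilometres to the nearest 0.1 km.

1017.9 km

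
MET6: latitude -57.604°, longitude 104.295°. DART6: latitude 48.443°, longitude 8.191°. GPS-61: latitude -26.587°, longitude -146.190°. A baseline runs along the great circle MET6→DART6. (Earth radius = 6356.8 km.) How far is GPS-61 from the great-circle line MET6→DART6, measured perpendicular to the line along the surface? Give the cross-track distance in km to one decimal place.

δ₁₃ = central angle MET6→GPS-61 = 1.351184 rad  (haversine)
θ₁₃ = bearing MET6→GPS-61 = 120.274°,  θ₁₂ = bearing MET6→DART6 = 297.362°
dₓₜ = R·arcsin(sin δ₁₃ · sin(θ₁₃ − θ₁₂)) = 6356.8·arcsin(0.97598·sin(-177.088°)) = -315.265 km
|dₓₜ| = 315.265 km

315.3 km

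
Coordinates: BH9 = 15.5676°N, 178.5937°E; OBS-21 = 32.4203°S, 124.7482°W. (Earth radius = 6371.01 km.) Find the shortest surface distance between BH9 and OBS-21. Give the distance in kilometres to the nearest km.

Δφ = -47.9879°,  Δλ = 56.6581°
a = sin²(Δφ/2) + cos φ₁ cos φ₂ sin²(Δλ/2) = 0.348468
c = 2·arcsin(√a) = 1.262891 rad = 72.3583°
d = R·c = 6371.01 × 1.262891 = 8045.9 km

8046 km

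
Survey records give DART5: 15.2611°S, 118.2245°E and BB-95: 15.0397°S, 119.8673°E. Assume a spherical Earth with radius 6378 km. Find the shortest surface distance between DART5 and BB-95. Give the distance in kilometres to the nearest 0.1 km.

Δφ = 0.2214°,  Δλ = 1.6428°
a = sin²(Δφ/2) + cos φ₁ cos φ₂ sin²(Δλ/2) = 0.000195
c = 2·arcsin(√a) = 0.027944 rad = 1.6011°
d = R·c = 6378 × 0.027944 = 178.2 km

178.2 km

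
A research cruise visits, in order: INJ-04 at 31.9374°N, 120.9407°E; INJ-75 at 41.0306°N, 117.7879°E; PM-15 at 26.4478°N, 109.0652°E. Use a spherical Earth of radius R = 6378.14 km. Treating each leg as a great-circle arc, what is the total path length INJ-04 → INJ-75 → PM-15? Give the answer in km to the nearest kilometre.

INJ-04→INJ-75: c = 0.164724 rad, d = 1050.63 km
INJ-75→PM-15: c = 0.283891 rad, d = 1810.69 km
Total = 1050.63 + 1810.69 = 2861.33 km

2861 km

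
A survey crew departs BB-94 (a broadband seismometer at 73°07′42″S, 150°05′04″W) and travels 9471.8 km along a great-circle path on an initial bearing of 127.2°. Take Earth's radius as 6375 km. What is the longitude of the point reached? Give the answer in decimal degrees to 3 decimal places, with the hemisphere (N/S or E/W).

BB-94: φ = -73.12833°, λ = -150.08444°
δ = d/R = 9471.8/6375 = 1.485773 rad
φ₂ = arcsin(sin φ₁ cos δ + cos φ₁ sin δ cos θ)
   = arcsin(-0.95696·0.08492 + 0.29023·0.99639·-0.60460) = -14.83904°
λ₂ = λ₁ + atan2(sin θ sin δ cos φ₁, cos δ − sin φ₁ sin φ₂) = -25.27296°

25.273°W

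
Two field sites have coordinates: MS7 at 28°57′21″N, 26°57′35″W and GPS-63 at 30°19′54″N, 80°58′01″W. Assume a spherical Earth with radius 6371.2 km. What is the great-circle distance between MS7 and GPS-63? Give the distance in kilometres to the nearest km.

MS7: φ = +28.95583°, λ = -26.95972°
GPS-63: φ = +30.33167°, λ = -80.96694°
Δφ = 1.3758°,  Δλ = -54.0072°
a = sin²(Δφ/2) + cos φ₁ cos φ₂ sin²(Δλ/2) = 0.155839
c = 2·arcsin(√a) = 0.811624 rad = 46.5026°
d = R·c = 6371.2 × 0.811624 = 5171.0 km

5171 km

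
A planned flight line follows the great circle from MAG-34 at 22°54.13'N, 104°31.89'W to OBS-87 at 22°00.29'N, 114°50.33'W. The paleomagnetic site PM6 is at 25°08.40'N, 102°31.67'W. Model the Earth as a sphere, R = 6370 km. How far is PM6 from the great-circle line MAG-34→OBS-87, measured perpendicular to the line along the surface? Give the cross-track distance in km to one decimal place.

237.8 km

MAG-34: φ = +22.90217°, λ = -104.53150°
OBS-87: φ = +22.00483°, λ = -114.83883°
PM6: φ = +25.14000°, λ = -102.52783°
δ₁₃ = central angle MAG-34→PM6 = 0.050454 rad  (haversine)
θ₁₃ = bearing MAG-34→PM6 = 38.874°,  θ₁₂ = bearing MAG-34→OBS-87 = 266.606°
dₓₜ = R·arcsin(sin δ₁₃ · sin(θ₁₃ − θ₁₂)) = 6370·arcsin(0.05043·sin(-227.732°)) = 237.786 km
|dₓₜ| = 237.786 km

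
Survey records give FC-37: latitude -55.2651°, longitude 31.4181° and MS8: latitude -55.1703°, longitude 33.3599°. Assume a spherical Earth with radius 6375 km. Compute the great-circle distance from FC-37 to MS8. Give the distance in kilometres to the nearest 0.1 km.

123.7 km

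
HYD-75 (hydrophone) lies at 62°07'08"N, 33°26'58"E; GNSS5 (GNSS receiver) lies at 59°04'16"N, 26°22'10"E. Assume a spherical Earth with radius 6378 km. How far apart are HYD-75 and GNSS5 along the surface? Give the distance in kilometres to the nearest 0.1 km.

514.1 km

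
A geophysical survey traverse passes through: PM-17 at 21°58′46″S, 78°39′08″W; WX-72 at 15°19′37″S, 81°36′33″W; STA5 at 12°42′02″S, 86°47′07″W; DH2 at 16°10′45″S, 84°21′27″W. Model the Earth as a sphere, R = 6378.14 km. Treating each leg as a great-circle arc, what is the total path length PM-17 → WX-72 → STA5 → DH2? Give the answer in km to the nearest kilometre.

PM-17: φ = -21.97944°, λ = -78.65222°
WX-72: φ = -15.32694°, λ = -81.60917°
STA5: φ = -12.70056°, λ = -86.78528°
DH2: φ = -16.17917°, λ = -84.35750°
PM-17→WX-72: c = 0.125970 rad, d = 803.45 km
WX-72→STA5: c = 0.098904 rad, d = 630.83 km
STA5→DH2: c = 0.073275 rad, d = 467.36 km
Total = 803.45 + 630.83 + 467.36 = 1901.64 km

1902 km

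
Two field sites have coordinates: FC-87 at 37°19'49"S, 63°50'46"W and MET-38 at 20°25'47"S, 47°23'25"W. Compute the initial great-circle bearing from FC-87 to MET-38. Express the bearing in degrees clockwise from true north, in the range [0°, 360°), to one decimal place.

FC-87: φ = -37.33028°, λ = -63.84611°
MET-38: φ = -20.42972°, λ = -47.39028°
Δλ = 16.4558°
y = sin Δλ · cos φ₂ = 0.265458
x = cos φ₁ sin φ₂ − sin φ₁ cos φ₂ cos Δλ = 0.267434
θ = atan2(y, x) = 44.7875° → 44.7875° (mod 360°)

44.8°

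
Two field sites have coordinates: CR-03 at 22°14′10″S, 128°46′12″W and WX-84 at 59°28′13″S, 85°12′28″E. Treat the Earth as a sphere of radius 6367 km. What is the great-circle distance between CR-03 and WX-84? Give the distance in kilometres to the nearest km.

CR-03: φ = -22.23611°, λ = -128.77000°
WX-84: φ = -59.47028°, λ = +85.20778°
Δφ = -37.2342°,  Δλ = -146.0222°
a = sin²(Δφ/2) + cos φ₁ cos φ₂ sin²(Δλ/2) = 0.531980
c = 2·arcsin(√a) = 1.634800 rad = 93.6671°
d = R·c = 6367 × 1.634800 = 10408.8 km

10409 km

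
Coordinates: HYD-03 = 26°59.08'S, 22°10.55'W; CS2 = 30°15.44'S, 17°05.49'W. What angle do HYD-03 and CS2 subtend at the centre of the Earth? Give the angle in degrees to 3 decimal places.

HYD-03: φ = -26.98467°, λ = -22.17583°
CS2: φ = -30.25733°, λ = -17.09150°
Δφ = -3.2727°,  Δλ = 5.0843°
a = sin²(Δφ/2) + cos φ₁ cos φ₂ sin²(Δλ/2) = 0.002330
c = 2·arcsin(√a) = 0.096572 rad = 5.5332°

5.533°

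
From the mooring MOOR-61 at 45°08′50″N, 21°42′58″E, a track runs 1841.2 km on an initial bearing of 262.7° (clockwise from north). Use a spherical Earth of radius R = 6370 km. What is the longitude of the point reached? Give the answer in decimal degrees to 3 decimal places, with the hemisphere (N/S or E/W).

0.229°W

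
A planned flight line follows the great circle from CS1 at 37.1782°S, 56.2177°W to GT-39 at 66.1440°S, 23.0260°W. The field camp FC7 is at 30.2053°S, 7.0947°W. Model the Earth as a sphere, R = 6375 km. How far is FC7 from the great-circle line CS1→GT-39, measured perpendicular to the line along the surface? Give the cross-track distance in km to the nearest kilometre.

δ₁₃ = central angle CS1→FC7 = 0.715668 rad  (haversine)
θ₁₃ = bearing CS1→FC7 = 95.165°,  θ₁₂ = bearing CS1→GT-39 = 157.101°
dₓₜ = R·arcsin(sin δ₁₃ · sin(θ₁₃ − θ₁₂)) = 6375·arcsin(0.65612·sin(-61.935°)) = -3936.366 km
|dₓₜ| = 3936.366 km

3936 km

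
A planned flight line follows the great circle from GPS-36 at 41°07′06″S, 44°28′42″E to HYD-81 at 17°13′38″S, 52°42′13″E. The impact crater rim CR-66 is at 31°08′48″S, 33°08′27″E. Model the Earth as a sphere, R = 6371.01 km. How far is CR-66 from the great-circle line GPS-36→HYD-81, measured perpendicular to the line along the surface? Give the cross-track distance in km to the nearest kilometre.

1359 km

GPS-36: φ = -41.11833°, λ = +44.47833°
HYD-81: φ = -17.22722°, λ = +52.70361°
CR-66: φ = -31.14667°, λ = +33.14083°
δ₁₃ = central angle GPS-36→CR-66 = 0.235868 rad  (haversine)
θ₁₃ = bearing GPS-36→CR-66 = 313.947°,  θ₁₂ = bearing GPS-36→HYD-81 = 18.925°
dₓₜ = R·arcsin(sin δ₁₃ · sin(θ₁₃ − θ₁₂)) = 6371.01·arcsin(0.23369·sin(295.022°)) = -1359.379 km
|dₓₜ| = 1359.379 km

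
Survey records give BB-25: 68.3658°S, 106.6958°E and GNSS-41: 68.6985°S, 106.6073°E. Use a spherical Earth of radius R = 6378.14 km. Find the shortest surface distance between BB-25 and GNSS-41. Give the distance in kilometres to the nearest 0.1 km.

Δφ = -0.3327°,  Δλ = -0.0885°
a = sin²(Δφ/2) + cos φ₁ cos φ₂ sin²(Δλ/2) = 0.000009
c = 2·arcsin(√a) = 0.005834 rad = 0.3343°
d = R·c = 6378.14 × 0.005834 = 37.2 km

37.2 km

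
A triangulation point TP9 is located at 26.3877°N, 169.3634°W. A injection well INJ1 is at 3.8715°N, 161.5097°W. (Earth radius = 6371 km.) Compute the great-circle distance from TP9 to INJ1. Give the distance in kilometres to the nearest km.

2640 km

Δφ = -22.5162°,  Δλ = 7.8537°
a = sin²(Δφ/2) + cos φ₁ cos φ₂ sin²(Δλ/2) = 0.042306
c = 2·arcsin(√a) = 0.414326 rad = 23.7391°
d = R·c = 6371 × 0.414326 = 2639.7 km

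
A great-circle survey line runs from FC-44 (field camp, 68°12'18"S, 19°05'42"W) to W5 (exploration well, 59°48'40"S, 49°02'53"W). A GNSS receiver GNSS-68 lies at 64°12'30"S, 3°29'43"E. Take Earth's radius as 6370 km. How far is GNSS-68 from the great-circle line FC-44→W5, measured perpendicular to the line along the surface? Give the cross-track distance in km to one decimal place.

FC-44: φ = -68.20500°, λ = -19.09500°
W5: φ = -59.81111°, λ = -49.04806°
GNSS-68: φ = -64.20833°, λ = +3.49528°
δ₁₃ = central angle FC-44→GNSS-68 = 0.172414 rad  (haversine)
θ₁₃ = bearing FC-44→GNSS-68 = 76.963°,  θ₁₂ = bearing FC-44→W5 = 288.420°
dₓₜ = R·arcsin(sin δ₁₃ · sin(θ₁₃ − θ₁₂)) = 6370·arcsin(0.17156·sin(-211.457°)) = 571.074 km
|dₓₜ| = 571.074 km

571.1 km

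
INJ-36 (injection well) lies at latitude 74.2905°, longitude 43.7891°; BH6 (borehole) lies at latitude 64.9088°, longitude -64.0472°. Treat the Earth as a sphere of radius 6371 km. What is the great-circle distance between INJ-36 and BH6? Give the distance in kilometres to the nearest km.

Δφ = -9.3817°,  Δλ = -107.8363°
a = sin²(Δφ/2) + cos φ₁ cos φ₂ sin²(Δλ/2) = 0.081682
c = 2·arcsin(√a) = 0.579682 rad = 33.2133°
d = R·c = 6371 × 0.579682 = 3693.2 km

3693 km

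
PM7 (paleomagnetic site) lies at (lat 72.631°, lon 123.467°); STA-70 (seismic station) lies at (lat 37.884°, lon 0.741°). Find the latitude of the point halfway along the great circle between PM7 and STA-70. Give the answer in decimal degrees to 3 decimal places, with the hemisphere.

66.677°N

Bx = cos φ₂ cos Δλ = -0.426689,  By = cos φ₂ sin Δλ = -0.663974
φₘ = atan2(sin φ₁ + sin φ₂, √((cos φ₁ + Bx)² + By²)) = 66.67716°
λₘ = λ₁ + atan2(By, cos φ₁ + Bx) = 22.54175°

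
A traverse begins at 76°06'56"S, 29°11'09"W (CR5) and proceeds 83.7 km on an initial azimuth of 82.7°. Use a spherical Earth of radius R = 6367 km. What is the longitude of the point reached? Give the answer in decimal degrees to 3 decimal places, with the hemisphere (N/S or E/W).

26.096°W

CR5: φ = -76.11556°, λ = -29.18583°
δ = d/R = 83.7/6367 = 0.013146 rad
φ₂ = arcsin(sin φ₁ cos δ + cos φ₁ sin δ cos θ)
   = arcsin(-0.97078·0.99991 + 0.23996·0.01315·0.12706) = -76.00029°
λ₂ = λ₁ + atan2(sin θ sin δ cos φ₁, cos δ − sin φ₁ sin φ₂) = -26.09618°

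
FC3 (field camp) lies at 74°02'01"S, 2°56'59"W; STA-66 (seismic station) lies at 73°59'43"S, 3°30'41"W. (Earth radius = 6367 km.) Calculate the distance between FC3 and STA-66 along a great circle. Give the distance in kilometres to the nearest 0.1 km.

17.7 km

FC3: φ = -74.03361°, λ = -2.94972°
STA-66: φ = -73.99528°, λ = -3.51139°
Δφ = 0.0383°,  Δλ = -0.5617°
a = sin²(Δφ/2) + cos φ₁ cos φ₂ sin²(Δλ/2) = 0.000002
c = 2·arcsin(√a) = 0.002781 rad = 0.1594°
d = R·c = 6367 × 0.002781 = 17.7 km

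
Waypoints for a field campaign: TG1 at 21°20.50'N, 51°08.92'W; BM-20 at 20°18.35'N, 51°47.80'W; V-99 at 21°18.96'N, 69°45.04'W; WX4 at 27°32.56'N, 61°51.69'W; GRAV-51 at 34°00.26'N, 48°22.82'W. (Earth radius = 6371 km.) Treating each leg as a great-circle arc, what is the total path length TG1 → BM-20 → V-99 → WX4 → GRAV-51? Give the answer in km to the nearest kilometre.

4531 km

TG1: φ = +21.34167°, λ = -51.14867°
BM-20: φ = +20.30583°, λ = -51.79667°
V-99: φ = +21.31600°, λ = -69.75067°
WX4: φ = +27.54267°, λ = -61.86150°
GRAV-51: φ = +34.00433°, λ = -48.38033°
TG1→BM-20: c = 0.020942 rad, d = 133.42 km
BM-20→V-99: c = 0.293285 rad, d = 1868.52 km
V-99→WX4: c = 0.165823 rad, d = 1056.46 km
WX4→GRAV-51: c = 0.231190 rad, d = 1472.91 km
Total = 133.42 + 1868.52 + 1056.46 + 1472.91 = 4531.31 km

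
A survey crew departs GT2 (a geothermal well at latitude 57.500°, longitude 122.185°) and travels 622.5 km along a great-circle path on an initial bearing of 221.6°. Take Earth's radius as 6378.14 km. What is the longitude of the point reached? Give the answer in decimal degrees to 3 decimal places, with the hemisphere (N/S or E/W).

115.992°E

δ = d/R = 622.5/6378.14 = 0.097599 rad
φ₂ = arcsin(sin φ₁ cos δ + cos φ₁ sin δ cos θ)
   = arcsin(0.84339·0.99524 + 0.53730·0.09744·-0.74780) = 53.15164°
λ₂ = λ₁ + atan2(sin θ sin δ cos φ₁, cos δ − sin φ₁ sin φ₂) = 115.99186°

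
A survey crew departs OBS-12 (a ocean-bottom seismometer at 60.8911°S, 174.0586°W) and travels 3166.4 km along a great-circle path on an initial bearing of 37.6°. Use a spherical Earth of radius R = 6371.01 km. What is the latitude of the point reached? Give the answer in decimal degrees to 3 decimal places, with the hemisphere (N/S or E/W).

δ = d/R = 3166.4/6371.01 = 0.497001 rad
φ₂ = arcsin(sin φ₁ cos δ + cos φ₁ sin δ cos θ)
   = arcsin(-0.87370·0.87902 + 0.48647·0.47679·0.79229) = -35.74831°
λ₂ = λ₁ + atan2(sin θ sin δ cos φ₁, cos δ − sin φ₁ sin φ₂) = -153.05377°

35.748°S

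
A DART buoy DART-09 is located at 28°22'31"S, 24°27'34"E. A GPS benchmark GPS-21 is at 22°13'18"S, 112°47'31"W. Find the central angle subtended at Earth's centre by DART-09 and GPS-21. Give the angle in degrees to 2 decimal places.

114.73°

DART-09: φ = -28.37528°, λ = +24.45944°
GPS-21: φ = -22.22167°, λ = -112.79194°
Δφ = 6.1536°,  Δλ = -137.2514°
a = sin²(Δφ/2) + cos φ₁ cos φ₂ sin²(Δλ/2) = 0.709195
c = 2·arcsin(√a) = 2.002468 rad = 114.7330°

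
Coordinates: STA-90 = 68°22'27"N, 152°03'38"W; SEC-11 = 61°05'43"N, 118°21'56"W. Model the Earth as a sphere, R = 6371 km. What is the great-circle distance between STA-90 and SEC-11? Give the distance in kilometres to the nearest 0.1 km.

1761.6 km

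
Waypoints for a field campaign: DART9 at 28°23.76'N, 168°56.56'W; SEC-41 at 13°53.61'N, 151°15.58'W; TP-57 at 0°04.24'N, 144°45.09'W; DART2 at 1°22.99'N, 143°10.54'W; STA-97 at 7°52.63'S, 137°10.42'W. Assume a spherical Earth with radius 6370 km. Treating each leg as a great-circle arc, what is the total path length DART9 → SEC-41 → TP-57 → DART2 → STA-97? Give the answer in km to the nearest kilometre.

DART9: φ = +28.39600°, λ = -168.94267°
SEC-41: φ = +13.89350°, λ = -151.25967°
TP-57: φ = +0.07067°, λ = -144.75150°
DART2: φ = +1.38317°, λ = -143.17567°
STA-97: φ = -7.87717°, λ = -137.17367°
DART9→SEC-41: c = 0.382353 rad, d = 2435.59 km
SEC-41→TP-57: c = 0.266178 rad, d = 1695.55 km
TP-57→DART2: c = 0.035792 rad, d = 227.99 km
DART2→STA-97: c = 0.192448 rad, d = 1225.90 km
Total = 2435.59 + 1695.55 + 227.99 + 1225.90 = 5585.03 km

5585 km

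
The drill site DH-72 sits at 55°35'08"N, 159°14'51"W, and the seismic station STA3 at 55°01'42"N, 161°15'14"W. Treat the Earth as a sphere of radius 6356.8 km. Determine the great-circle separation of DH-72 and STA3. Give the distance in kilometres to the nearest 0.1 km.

141.0 km

DH-72: φ = +55.58556°, λ = -159.24750°
STA3: φ = +55.02833°, λ = -161.25389°
Δφ = -0.5572°,  Δλ = -2.0064°
a = sin²(Δφ/2) + cos φ₁ cos φ₂ sin²(Δλ/2) = 0.000123
c = 2·arcsin(√a) = 0.022177 rad = 1.2706°
d = R·c = 6356.8 × 0.022177 = 141.0 km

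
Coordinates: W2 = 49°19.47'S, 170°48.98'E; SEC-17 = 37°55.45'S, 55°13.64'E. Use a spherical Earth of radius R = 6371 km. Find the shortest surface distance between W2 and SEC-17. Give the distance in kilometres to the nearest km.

8437 km

W2: φ = -49.32450°, λ = +170.81633°
SEC-17: φ = -37.92417°, λ = +55.22733°
Δφ = 11.4003°,  Δλ = -115.5890°
a = sin²(Δφ/2) + cos φ₁ cos φ₂ sin²(Δλ/2) = 0.377964
c = 2·arcsin(√a) = 1.324233 rad = 75.8730°
d = R·c = 6371 × 1.324233 = 8436.7 km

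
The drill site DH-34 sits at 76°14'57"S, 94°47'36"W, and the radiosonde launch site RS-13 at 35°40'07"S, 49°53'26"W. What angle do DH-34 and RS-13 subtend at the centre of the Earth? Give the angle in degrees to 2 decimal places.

45.32°

DH-34: φ = -76.24917°, λ = -94.79333°
RS-13: φ = -35.66861°, λ = -49.89056°
Δφ = 40.5806°,  Δλ = 44.9028°
a = sin²(Δφ/2) + cos φ₁ cos φ₂ sin²(Δλ/2) = 0.148418
c = 2·arcsin(√a) = 0.790959 rad = 45.3186°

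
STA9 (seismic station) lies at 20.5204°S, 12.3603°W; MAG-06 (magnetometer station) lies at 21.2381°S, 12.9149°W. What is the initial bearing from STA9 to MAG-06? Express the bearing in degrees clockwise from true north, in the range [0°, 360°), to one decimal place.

215.7°

Δλ = -0.5546°
y = sin Δλ · cos φ₂ = -0.009022
x = cos φ₁ sin φ₂ − sin φ₁ cos φ₂ cos Δλ = -0.012541
θ = atan2(y, x) = -144.2691° → 215.7309° (mod 360°)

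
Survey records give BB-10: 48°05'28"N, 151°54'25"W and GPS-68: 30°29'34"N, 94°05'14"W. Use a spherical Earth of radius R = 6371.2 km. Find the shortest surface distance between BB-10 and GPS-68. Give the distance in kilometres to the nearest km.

5207 km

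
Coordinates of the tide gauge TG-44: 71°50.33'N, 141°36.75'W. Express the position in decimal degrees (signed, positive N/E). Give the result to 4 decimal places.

+71.8388°, -141.6125°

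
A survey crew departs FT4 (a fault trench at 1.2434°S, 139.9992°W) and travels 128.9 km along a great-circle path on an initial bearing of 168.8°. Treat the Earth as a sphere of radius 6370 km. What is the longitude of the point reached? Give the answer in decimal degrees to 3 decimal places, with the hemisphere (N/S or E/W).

δ = d/R = 128.9/6370 = 0.020235 rad
φ₂ = arcsin(sin φ₁ cos δ + cos φ₁ sin δ cos θ)
   = arcsin(-0.02170·0.99980 + 0.99976·0.02023·-0.98096) = -2.38071°
λ₂ = λ₁ + atan2(sin θ sin δ cos φ₁, cos δ − sin φ₁ sin φ₂) = -139.77382°

139.774°W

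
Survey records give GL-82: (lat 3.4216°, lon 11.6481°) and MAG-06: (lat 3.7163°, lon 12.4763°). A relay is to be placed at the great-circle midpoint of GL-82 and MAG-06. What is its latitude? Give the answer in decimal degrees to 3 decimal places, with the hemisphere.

3.569°N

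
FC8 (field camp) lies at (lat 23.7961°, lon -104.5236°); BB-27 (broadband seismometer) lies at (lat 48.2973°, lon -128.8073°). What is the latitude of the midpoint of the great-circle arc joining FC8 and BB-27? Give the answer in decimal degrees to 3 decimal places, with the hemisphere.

36.650°N

Bx = cos φ₂ cos Δλ = 0.606403,  By = cos φ₂ sin Δλ = -0.273594
φₘ = atan2(sin φ₁ + sin φ₂, √((cos φ₁ + Bx)² + By²)) = 36.64969°
λₘ = λ₁ + atan2(By, cos φ₁ + Bx) = -114.71822°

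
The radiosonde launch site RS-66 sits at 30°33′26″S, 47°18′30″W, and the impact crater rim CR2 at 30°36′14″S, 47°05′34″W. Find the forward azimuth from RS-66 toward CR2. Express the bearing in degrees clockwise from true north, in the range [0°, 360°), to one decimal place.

104.2°

RS-66: φ = -30.55722°, λ = -47.30833°
CR2: φ = -30.60389°, λ = -47.09278°
Δλ = 0.2156°
y = sin Δλ · cos φ₂ = 0.003238
x = cos φ₁ sin φ₂ − sin φ₁ cos φ₂ cos Δλ = -0.000818
θ = atan2(y, x) = 104.1703° → 104.1703° (mod 360°)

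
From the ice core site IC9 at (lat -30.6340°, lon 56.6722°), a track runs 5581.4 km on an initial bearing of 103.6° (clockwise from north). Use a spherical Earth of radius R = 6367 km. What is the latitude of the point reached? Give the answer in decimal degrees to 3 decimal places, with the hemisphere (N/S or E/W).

28.783°S

δ = d/R = 5581.4/6367 = 0.876614 rad
φ₂ = arcsin(sin φ₁ cos δ + cos φ₁ sin δ cos θ)
   = arcsin(-0.50955·0.63976 + 0.86044·0.76858·-0.23514) = -28.78293°
λ₂ = λ₁ + atan2(sin θ sin δ cos φ₁, cos δ − sin φ₁ sin φ₂) = 115.13846°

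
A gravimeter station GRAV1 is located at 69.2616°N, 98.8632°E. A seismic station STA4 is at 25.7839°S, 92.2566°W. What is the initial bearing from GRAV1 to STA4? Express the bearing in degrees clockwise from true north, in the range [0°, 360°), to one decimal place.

14.5°

Δλ = 168.8802°
y = sin Δλ · cos φ₂ = 0.173660
x = cos φ₁ sin φ₂ − sin φ₁ cos φ₂ cos Δλ = 0.672263
θ = atan2(y, x) = 14.4841° → 14.4841° (mod 360°)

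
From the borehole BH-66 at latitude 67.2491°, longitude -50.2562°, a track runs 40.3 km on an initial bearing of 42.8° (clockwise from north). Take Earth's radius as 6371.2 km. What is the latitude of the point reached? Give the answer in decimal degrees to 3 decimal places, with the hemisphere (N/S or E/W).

δ = d/R = 40.3/6371.2 = 0.006325 rad
φ₂ = arcsin(sin φ₁ cos δ + cos φ₁ sin δ cos θ)
   = arcsin(0.92219·0.99998 + 0.38673·0.00633·0.73373) = 67.51374°
λ₂ = λ₁ + atan2(sin θ sin δ cos φ₁, cos δ − sin φ₁ sin φ₂) = -49.61236°

67.514°N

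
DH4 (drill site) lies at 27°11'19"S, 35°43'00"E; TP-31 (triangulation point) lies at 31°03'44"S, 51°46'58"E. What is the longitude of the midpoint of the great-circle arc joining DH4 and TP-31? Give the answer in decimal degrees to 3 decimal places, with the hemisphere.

43.597°E

DH4: φ = -27.18861°, λ = +35.71667°
TP-31: φ = -31.06222°, λ = +51.78278°
Bx = cos φ₂ cos Δλ = 0.823151,  By = cos φ₂ sin Δλ = 0.237063
φₘ = atan2(sin φ₁ + sin φ₂, √((cos φ₁ + Bx)² + By²)) = -29.36617°
λₘ = λ₁ + atan2(By, cos φ₁ + Bx) = 43.59737°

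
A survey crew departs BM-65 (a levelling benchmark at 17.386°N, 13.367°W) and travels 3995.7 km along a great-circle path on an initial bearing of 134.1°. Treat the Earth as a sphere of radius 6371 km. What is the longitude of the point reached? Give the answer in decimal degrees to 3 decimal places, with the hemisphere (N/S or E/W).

δ = d/R = 3995.7/6371 = 0.627170 rad
φ₂ = arcsin(sin φ₁ cos δ + cos φ₁ sin δ cos θ)
   = arcsin(0.29881·0.80969 + 0.95431·0.58686·-0.69591) = -8.49945°
λ₂ = λ₁ + atan2(sin θ sin δ cos φ₁, cos δ − sin φ₁ sin φ₂) = 11.85435°

11.854°E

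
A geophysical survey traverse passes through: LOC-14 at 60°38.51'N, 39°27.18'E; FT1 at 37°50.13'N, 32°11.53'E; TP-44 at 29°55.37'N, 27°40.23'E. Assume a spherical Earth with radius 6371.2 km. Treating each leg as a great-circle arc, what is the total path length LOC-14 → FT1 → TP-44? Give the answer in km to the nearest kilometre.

LOC-14: φ = +60.64183°, λ = +39.45300°
FT1: φ = +37.83550°, λ = +32.19217°
TP-44: φ = +29.92283°, λ = +27.67050°
LOC-14→FT1: c = 0.405981 rad, d = 2586.59 km
FT1→TP-44: c = 0.152801 rad, d = 973.53 km
Total = 2586.59 + 973.53 = 3560.11 km

3560 km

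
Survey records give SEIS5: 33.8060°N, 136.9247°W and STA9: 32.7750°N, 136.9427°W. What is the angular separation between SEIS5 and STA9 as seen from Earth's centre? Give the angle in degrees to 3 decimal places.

Δφ = -1.0310°,  Δλ = -0.0180°
a = sin²(Δφ/2) + cos φ₁ cos φ₂ sin²(Δλ/2) = 0.000081
c = 2·arcsin(√a) = 0.017996 rad = 1.0311°

1.031°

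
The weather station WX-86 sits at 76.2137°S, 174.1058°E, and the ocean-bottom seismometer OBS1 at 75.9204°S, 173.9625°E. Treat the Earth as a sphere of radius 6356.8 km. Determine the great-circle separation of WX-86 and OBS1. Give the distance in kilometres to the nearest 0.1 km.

Δφ = 0.2933°,  Δλ = -0.1433°
a = sin²(Δφ/2) + cos φ₁ cos φ₂ sin²(Δλ/2) = 0.000007
c = 2·arcsin(√a) = 0.005154 rad = 0.2953°
d = R·c = 6356.8 × 0.005154 = 32.8 km

32.8 km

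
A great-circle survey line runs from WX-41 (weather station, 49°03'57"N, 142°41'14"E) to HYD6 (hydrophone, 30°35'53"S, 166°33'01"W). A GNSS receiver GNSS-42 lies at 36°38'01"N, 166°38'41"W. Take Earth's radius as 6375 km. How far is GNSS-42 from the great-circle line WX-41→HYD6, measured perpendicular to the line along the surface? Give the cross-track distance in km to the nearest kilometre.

WX-41: φ = +49.06583°, λ = +142.68722°
HYD6: φ = -30.59806°, λ = -166.55028°
GNSS-42: φ = +36.63361°, λ = -166.64472°
δ₁₃ = central angle WX-41→GNSS-42 = 0.669679 rad  (haversine)
θ₁₃ = bearing WX-41→GNSS-42 = 89.381°,  θ₁₂ = bearing WX-41→HYD6 = 138.168°
dₓₜ = R·arcsin(sin δ₁₃ · sin(θ₁₃ − θ₁₂)) = 6375·arcsin(0.62073·sin(-48.788°)) = -3097.320 km
|dₓₜ| = 3097.320 km

3097 km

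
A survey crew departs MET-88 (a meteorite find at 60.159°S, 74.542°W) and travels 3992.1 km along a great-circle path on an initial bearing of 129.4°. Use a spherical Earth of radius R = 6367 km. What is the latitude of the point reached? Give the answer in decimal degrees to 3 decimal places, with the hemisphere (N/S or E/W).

62.589°S

δ = d/R = 3992.1/6367 = 0.626999 rad
φ₂ = arcsin(sin φ₁ cos δ + cos φ₁ sin δ cos θ)
   = arcsin(-0.86741·0.80979 + 0.49759·0.58672·-0.63473) = -62.58929°
λ₂ = λ₁ + atan2(sin θ sin δ cos φ₁, cos δ − sin φ₁ sin φ₂) = 5.46089°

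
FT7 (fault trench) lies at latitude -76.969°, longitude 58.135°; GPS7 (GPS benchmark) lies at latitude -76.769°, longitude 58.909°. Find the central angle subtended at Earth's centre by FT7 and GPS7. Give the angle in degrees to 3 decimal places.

0.266°

Δφ = 0.2000°,  Δλ = 0.7740°
a = sin²(Δφ/2) + cos φ₁ cos φ₂ sin²(Δλ/2) = 0.000005
c = 2·arcsin(√a) = 0.004648 rad = 0.2663°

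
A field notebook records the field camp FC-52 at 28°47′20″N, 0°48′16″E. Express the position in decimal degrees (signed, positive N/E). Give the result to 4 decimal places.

+28.7889°, +0.8044°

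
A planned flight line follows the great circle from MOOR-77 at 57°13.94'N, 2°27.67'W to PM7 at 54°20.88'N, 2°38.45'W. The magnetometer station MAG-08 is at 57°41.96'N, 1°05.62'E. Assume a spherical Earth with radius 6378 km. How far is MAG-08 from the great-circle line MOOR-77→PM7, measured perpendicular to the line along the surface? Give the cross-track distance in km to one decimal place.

MOOR-77: φ = +57.23233°, λ = -2.46117°
PM7: φ = +54.34800°, λ = -2.64083°
MAG-08: φ = +57.69933°, λ = +1.09367°
δ₁₃ = central angle MOOR-77→MAG-08 = 0.034344 rad  (haversine)
θ₁₃ = bearing MOOR-77→MAG-08 = 74.779°,  θ₁₂ = bearing MOOR-77→PM7 = 182.080°
dₓₜ = R·arcsin(sin δ₁₃ · sin(θ₁₃ − θ₁₂)) = 6378·arcsin(0.03434·sin(-107.302°)) = -209.130 km
|dₓₜ| = 209.130 km

209.1 km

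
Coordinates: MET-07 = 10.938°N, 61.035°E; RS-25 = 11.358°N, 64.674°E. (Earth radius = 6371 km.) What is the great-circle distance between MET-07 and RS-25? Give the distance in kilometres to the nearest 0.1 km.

Δφ = 0.4200°,  Δλ = 3.6390°
a = sin²(Δφ/2) + cos φ₁ cos φ₂ sin²(Δλ/2) = 0.000984
c = 2·arcsin(√a) = 0.062743 rad = 3.5949°
d = R·c = 6371 × 0.062743 = 399.7 km

399.7 km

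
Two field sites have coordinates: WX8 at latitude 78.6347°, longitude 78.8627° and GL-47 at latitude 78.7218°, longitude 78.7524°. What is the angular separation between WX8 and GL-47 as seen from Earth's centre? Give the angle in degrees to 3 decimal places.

0.090°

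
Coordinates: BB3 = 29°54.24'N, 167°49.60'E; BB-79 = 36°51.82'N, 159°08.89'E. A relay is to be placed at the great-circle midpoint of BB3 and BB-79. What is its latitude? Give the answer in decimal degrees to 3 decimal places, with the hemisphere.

33.459°N

BB3: φ = +29.90400°, λ = +167.82667°
BB-79: φ = +36.86367°, λ = +159.14817°
Bx = cos φ₂ cos Δλ = 0.790905,  By = cos φ₂ sin Δλ = -0.120722
φₘ = atan2(sin φ₁ + sin φ₂, √((cos φ₁ + Bx)² + By²)) = 33.45932°
λₘ = λ₁ + atan2(By, cos φ₁ + Bx) = 163.66163°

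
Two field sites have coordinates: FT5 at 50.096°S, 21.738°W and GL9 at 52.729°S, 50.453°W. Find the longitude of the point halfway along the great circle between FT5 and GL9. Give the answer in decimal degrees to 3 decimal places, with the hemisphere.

Bx = cos φ₂ cos Δλ = 0.531111,  By = cos φ₂ sin Δλ = -0.290956
φₘ = atan2(sin φ₁ + sin φ₂, √((cos φ₁ + Bx)² + By²)) = -52.29483°
λₘ = λ₁ + atan2(By, cos φ₁ + Bx) = -35.67312°

35.673°W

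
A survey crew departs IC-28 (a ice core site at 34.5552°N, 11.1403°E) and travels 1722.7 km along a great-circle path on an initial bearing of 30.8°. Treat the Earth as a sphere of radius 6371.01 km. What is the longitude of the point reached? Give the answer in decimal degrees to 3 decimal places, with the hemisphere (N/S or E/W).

22.788°E

δ = d/R = 1722.7/6371.01 = 0.270397 rad
φ₂ = arcsin(sin φ₁ cos δ + cos φ₁ sin δ cos θ)
   = arcsin(0.56720·0.96367 + 0.82358·0.26711·0.85896) = 47.35396°
λ₂ = λ₁ + atan2(sin θ sin δ cos φ₁, cos δ − sin φ₁ sin φ₂) = 22.78779°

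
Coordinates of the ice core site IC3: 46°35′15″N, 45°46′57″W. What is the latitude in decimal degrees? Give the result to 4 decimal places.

46° + 35′/60 + 15″/3600 = 46 + 0.58333 + 0.00417 = 46.5875°

46.5875°N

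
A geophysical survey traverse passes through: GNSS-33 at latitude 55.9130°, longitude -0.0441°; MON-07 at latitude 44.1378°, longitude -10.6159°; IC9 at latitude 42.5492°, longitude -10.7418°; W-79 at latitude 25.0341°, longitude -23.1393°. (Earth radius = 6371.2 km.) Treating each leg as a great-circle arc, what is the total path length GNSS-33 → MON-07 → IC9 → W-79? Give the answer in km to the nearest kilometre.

3939 km

GNSS-33→MON-07: c = 0.236651 rad, d = 1507.75 km
MON-07→IC9: c = 0.027772 rad, d = 176.94 km
IC9→W-79: c = 0.353771 rad, d = 2253.95 km
Total = 1507.75 + 176.94 + 2253.95 = 3938.64 km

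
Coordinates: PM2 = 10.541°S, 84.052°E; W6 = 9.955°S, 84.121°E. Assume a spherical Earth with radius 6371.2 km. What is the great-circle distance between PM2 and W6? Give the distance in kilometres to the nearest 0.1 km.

65.6 km

Δφ = 0.5860°,  Δλ = 0.0690°
a = sin²(Δφ/2) + cos φ₁ cos φ₂ sin²(Δλ/2) = 0.000027
c = 2·arcsin(√a) = 0.010296 rad = 0.5899°
d = R·c = 6371.2 × 0.010296 = 65.6 km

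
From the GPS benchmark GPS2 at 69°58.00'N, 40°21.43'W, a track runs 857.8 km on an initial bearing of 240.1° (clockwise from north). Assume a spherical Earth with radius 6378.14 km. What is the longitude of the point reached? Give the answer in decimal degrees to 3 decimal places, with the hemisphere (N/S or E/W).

GPS2: φ = +69.96667°, λ = -40.35717°
δ = d/R = 857.8/6378.14 = 0.134491 rad
φ₂ = arcsin(sin φ₁ cos δ + cos φ₁ sin δ cos θ)
   = arcsin(0.93949·0.99097 + 0.34257·0.13409·-0.49849) = 65.24580°
λ₂ = λ₁ + atan2(sin θ sin δ cos φ₁, cos δ − sin φ₁ sin φ₂) = -56.47417°

56.474°W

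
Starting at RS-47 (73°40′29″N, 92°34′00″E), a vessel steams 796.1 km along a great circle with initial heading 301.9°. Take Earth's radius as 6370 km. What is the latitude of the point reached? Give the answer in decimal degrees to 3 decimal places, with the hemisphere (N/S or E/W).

RS-47: φ = +73.67472°, λ = +92.56667°
δ = d/R = 796.1/6370 = 0.124976 rad
φ₂ = arcsin(sin φ₁ cos δ + cos φ₁ sin δ cos θ)
   = arcsin(0.95968·0.99220 + 0.28109·0.12465·0.52844) = 76.09893°
λ₂ = λ₁ + atan2(sin θ sin δ cos φ₁, cos δ − sin φ₁ sin φ₂) = 66.43166°

76.099°N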